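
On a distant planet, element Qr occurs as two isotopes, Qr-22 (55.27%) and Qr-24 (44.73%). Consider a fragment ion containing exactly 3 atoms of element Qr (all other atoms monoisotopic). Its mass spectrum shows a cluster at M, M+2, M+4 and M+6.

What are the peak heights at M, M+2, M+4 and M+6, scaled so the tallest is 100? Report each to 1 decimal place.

41.2 : 100.0 : 80.9 : 21.8

The 3 Qr atoms are independent, so intensities follow the terms of (0.5527 + 0.4473)^3.
P(M) = 0.5527^3 = 0.168837
P(M+2) = 3 × 0.5527^2 × 0.4473^1 = 0.409920
P(M+4) = 3 × 0.5527^1 × 0.4473^2 = 0.331748
P(M+6) = 0.4473^3 = 0.089495
The M+2 peak is largest (0.409920); scaling to 100 gives 41.2 : 100.0 : 80.9 : 21.8.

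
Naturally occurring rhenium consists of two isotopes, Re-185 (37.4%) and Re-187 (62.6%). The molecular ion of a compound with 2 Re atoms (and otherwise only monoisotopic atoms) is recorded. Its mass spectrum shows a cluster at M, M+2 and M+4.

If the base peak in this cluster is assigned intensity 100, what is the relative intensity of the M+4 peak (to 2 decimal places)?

(0.374 + 0.626)^2 gives M 0.1399, M+2 0.4682, M+4 0.3919; the largest is M+2.
P(M+2) = C(2,1) × 0.374^1 × 0.626^1 = 2 × 0.3740 × 0.6260 = 0.468248 (base)
P(M+4) = C(2,2) × 0.374^0 × 0.626^2 = 1 × 1.0000 × 0.391876 = 0.391876
Relative intensity = 0.391876 / 0.468248 × 100 = 83.69

83.69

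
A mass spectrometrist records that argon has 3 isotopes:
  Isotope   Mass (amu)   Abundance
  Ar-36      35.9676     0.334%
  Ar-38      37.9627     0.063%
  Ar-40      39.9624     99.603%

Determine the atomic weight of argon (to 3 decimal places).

39.948 amu

Weight each isotope mass by its fractional abundance: 0.00334 × 35.9676 + 0.00063 × 37.9627 + 0.99603 × 39.9624
= 0.12013 + 0.02392 + 39.80375 = 39.94780 amu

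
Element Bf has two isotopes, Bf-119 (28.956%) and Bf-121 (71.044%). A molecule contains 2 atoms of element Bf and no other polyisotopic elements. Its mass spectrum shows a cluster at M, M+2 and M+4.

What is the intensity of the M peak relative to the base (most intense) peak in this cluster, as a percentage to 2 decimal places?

(0.28956 + 0.71044)^2 gives M 0.0838, M+2 0.4114, M+4 0.5047; the largest is M+4.
P(M+4) = C(2,2) × 0.28956^0 × 0.71044^2 = 1 × 1.0000 × 0.50472499 = 0.504725 (base)
P(M) = C(2,0) × 0.28956^2 × 0.71044^0 = 1 × 0.08384499 × 1.0000 = 0.083845
Relative intensity = 0.083845 / 0.504725 × 100 = 16.61

16.61%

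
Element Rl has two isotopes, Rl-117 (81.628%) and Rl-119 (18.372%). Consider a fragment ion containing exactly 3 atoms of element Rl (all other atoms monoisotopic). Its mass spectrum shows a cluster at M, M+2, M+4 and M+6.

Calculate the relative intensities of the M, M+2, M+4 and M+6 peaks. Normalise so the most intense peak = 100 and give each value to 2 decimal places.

100.00 : 67.52 : 15.20 : 1.14

Expanding (0.81628 + 0.18372)^3:
P(M) = 0.81628^3 = 0.543898
P(M+2) = 3 × 0.81628^2 × 0.18372^1 = 0.367245
P(M+4) = 3 × 0.81628^1 × 0.18372^2 = 0.082656
P(M+6) = 0.18372^3 = 0.006201
The M peak is largest (0.543898); scaling to 100 gives 100.00 : 67.52 : 15.20 : 1.14.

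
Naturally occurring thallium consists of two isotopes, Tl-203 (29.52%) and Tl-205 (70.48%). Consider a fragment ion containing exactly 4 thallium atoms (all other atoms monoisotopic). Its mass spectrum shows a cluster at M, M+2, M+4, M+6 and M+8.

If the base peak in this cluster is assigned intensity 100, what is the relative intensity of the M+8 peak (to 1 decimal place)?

59.7

Term probabilities: M 0.0076, M+2 0.0725, M+4 0.2597, M+6 0.4134, M+8 0.2468. Base peak = M+6.
P(M+6) = C(4,3) × 0.2952^1 × 0.7048^3 = 4 × 0.2952 × 0.35010449 = 0.413403 (base)
P(M+8) = C(4,4) × 0.2952^0 × 0.7048^4 = 1 × 1.0000 × 0.24675365 = 0.246754
Relative intensity = 0.246754 / 0.413403 × 100 = 59.7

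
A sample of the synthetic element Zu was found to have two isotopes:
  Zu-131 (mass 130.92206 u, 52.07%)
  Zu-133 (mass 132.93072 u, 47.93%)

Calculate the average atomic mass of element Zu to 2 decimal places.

Average mass = Σ (abundance × isotope mass) = 0.5207 × 130.92206 + 0.4793 × 132.93072
= 68.171117 + 63.713694 = 131.884811 u

131.88 u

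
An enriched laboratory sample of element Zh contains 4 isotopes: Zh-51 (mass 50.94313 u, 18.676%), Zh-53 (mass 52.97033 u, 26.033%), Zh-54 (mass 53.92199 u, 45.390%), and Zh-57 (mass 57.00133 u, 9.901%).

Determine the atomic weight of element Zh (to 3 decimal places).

Weight each isotope mass by its fractional abundance: 0.18676 × 50.94313 + 0.26033 × 52.97033 + 0.45390 × 53.92199 + 0.09901 × 57.00133
= 9.514139 + 13.789766 + 24.475191 + 5.643702 = 53.422798 u

53.423 u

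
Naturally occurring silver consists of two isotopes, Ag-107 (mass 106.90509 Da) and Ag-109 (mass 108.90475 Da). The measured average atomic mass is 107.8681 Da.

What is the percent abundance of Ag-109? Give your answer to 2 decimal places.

Writing the weighted mean with unknown fraction x of Ag-107:
106.90509·x + 108.90475·(1 − x) = 107.8681
(106.90509 − 108.90475)·x = 107.8681 − 108.90475
x = -1.03665 / -1.99966 = 0.51841 → 51.84% Ag-107, 48.16% Ag-109.

48.16%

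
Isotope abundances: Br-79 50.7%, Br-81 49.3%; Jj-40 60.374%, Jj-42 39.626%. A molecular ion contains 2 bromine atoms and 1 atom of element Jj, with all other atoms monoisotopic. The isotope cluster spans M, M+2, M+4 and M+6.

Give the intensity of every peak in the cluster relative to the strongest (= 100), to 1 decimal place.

Bromine pattern (n=2): 0.257049 : 0.499902 : 0.243049
Element Jj pattern (n=1): 0.60374 : 0.39626
Convolve the two distributions (both contribute in 2-u steps):
  M: 0.257049×0.60374 = 0.155191
  M+2: 0.257049×0.39626 + 0.499902×0.60374 = 0.403669
  M+4: 0.499902×0.39626 + 0.243049×0.60374 = 0.344830
  M+6: 0.243049×0.39626 = 0.096311
Scale to base peak (0.403669) = 100: 38.4 : 100.0 : 85.4 : 23.9

38.4 : 100.0 : 85.4 : 23.9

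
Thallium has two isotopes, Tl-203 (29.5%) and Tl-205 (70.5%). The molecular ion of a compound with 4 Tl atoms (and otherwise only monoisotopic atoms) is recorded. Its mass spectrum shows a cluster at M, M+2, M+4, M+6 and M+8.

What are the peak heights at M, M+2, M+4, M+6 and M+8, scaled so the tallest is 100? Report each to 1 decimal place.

Expanding (0.295 + 0.705)^4:
P(M) = 0.295^4 = 0.007573
P(M+2) = 4 × 0.295^3 × 0.705^1 = 0.072396
P(M+4) = 6 × 0.295^2 × 0.705^2 = 0.259522
P(M+6) = 4 × 0.295^1 × 0.705^3 = 0.413475
P(M+8) = 0.705^4 = 0.247034
The M+6 peak is largest (0.413475); scaling to 100 gives 1.8 : 17.5 : 62.8 : 100.0 : 59.7.

1.8 : 17.5 : 62.8 : 100.0 : 59.7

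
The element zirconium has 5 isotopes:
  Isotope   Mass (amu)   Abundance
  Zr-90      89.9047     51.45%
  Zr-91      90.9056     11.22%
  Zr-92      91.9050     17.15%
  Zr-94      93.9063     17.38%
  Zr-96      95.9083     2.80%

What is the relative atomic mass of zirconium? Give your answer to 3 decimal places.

The abundance-weighted mean is 0.5145 × 89.9047 + 0.1122 × 90.9056 + 0.1715 × 91.9050 + 0.1738 × 93.9063 + 0.0280 × 95.9083
= 46.25597 + 10.19961 + 15.76171 + 16.32091 + 2.68543 = 91.22363 amu

91.224 amu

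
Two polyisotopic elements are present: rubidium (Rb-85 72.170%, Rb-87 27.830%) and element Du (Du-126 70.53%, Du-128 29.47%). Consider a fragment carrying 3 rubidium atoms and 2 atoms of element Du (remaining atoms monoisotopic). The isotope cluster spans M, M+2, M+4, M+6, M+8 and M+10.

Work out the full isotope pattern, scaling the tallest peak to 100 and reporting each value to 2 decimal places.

Rubidium pattern (n=3): 0.37589809 : 0.43485841 : 0.16768892 : 0.02155458
Element Du pattern (n=2): 0.49744809 : 0.41570382 : 0.08684809
Convolve the two distributions (both contribute in 2-u steps):
  M: 0.37589809×0.49744809 = 0.186990
  M+2: 0.37589809×0.41570382 + 0.43485841×0.49744809 = 0.372582
  M+4: 0.37589809×0.08684809 + 0.43485841×0.41570382 + 0.16768892×0.49744809 = 0.296835
  M+6: 0.43485841×0.08684809 + 0.16768892×0.41570382 + 0.02155458×0.49744809 = 0.118198
  M+8: 0.16768892×0.08684809 + 0.02155458×0.41570382 = 0.023524
  M+10: 0.02155458×0.08684809 = 0.001872
Scale to base peak (0.372582) = 100: 50.19 : 100.00 : 79.67 : 31.72 : 6.31 : 0.50

50.19 : 100.00 : 79.67 : 31.72 : 6.31 : 0.50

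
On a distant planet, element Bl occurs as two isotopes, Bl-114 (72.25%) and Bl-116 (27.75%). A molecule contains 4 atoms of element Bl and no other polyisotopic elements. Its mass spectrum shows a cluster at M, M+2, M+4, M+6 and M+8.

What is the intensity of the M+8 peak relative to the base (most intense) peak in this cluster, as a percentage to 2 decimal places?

(0.7225 + 0.2775)^4 gives M 0.2725, M+2 0.4186, M+4 0.2412, M+6 0.0618, M+8 0.0059; the largest is M+2.
P(M+2) = C(4,1) × 0.7225^3 × 0.2775^1 = 4 × 0.37714952 × 0.2775 = 0.418636 (base)
P(M+8) = C(4,4) × 0.7225^0 × 0.2775^4 = 1 × 1.0000 × 0.00592996 = 0.005930
Relative intensity = 0.005930 / 0.418636 × 100 = 1.42

1.42%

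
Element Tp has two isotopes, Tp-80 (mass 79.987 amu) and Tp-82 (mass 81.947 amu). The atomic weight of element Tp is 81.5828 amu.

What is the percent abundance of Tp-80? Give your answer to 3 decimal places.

Writing the weighted mean with unknown fraction x of Tp-80:
79.987·x + 81.947·(1 − x) = 81.5828
(79.987 − 81.947)·x = 81.5828 − 81.947
x = -0.3642 / -1.960 = 0.18582 → 18.582% Tp-80, 81.418% Tp-82.

18.582%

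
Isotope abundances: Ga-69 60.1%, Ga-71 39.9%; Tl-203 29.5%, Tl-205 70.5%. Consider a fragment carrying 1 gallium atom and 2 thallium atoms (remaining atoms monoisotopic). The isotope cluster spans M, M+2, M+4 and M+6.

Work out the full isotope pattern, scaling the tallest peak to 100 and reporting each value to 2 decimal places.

11.26 : 61.27 : 100.00 : 42.68

Gallium pattern (n=1): 0.6010 : 0.3990
Thallium pattern (n=2): 0.087025 : 0.41595 : 0.497025
Convolve the two distributions (both contribute in 2-u steps):
  M: 0.6010×0.087025 = 0.052302
  M+2: 0.6010×0.41595 + 0.3990×0.087025 = 0.284709
  M+4: 0.6010×0.497025 + 0.3990×0.41595 = 0.464676
  M+6: 0.3990×0.497025 = 0.198313
Scale to base peak (0.464676) = 100: 11.26 : 61.27 : 100.00 : 42.68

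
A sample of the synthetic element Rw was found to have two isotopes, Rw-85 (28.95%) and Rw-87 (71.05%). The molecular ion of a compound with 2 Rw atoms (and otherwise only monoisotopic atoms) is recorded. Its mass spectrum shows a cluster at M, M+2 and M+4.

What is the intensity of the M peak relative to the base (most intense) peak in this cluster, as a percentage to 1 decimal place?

Term probabilities: M 0.0838, M+2 0.4114, M+4 0.5048. Base peak = M+4.
P(M+4) = C(2,2) × 0.2895^0 × 0.7105^2 = 1 × 1.0000 × 0.50481025 = 0.504810 (base)
P(M) = C(2,0) × 0.2895^2 × 0.7105^0 = 1 × 0.08381025 × 1.0000 = 0.083810
Relative intensity = 0.083810 / 0.504810 × 100 = 16.6

16.6%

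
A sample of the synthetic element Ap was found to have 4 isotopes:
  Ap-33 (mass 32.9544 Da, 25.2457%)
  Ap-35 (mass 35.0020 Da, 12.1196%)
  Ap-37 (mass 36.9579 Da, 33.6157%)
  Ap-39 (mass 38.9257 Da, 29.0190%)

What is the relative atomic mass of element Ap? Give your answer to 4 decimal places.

36.2812 Da

Average mass = Σ (abundance × isotope mass) = 0.252457 × 32.9544 + 0.121196 × 35.0020 + 0.336157 × 36.9579 + 0.290190 × 38.9257
= 8.31957 + 4.24210 + 12.42366 + 11.29585 = 36.28118 Da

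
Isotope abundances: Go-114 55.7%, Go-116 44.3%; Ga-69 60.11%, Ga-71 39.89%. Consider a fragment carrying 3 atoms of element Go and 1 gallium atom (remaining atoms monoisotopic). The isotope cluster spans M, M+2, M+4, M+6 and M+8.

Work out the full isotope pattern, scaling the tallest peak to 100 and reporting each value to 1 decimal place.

28.7 : 87.6 : 100.0 : 50.6 : 9.6

Element Go pattern (n=3): 0.17280869 : 0.41232092 : 0.32793208 : 0.08693831
Gallium pattern (n=1): 0.6011 : 0.3989
Convolve the two distributions (both contribute in 2-u steps):
  M: 0.17280869×0.6011 = 0.103875
  M+2: 0.17280869×0.3989 + 0.41232092×0.6011 = 0.316779
  M+4: 0.41232092×0.3989 + 0.32793208×0.6011 = 0.361595
  M+6: 0.32793208×0.3989 + 0.08693831×0.6011 = 0.183071
  M+8: 0.08693831×0.3989 = 0.034680
Scale to base peak (0.361595) = 100: 28.7 : 87.6 : 100.0 : 50.6 : 9.6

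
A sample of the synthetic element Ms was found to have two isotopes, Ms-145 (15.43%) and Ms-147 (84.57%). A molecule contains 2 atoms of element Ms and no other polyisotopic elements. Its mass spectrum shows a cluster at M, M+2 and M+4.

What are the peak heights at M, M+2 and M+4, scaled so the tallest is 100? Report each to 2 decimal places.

3.33 : 36.49 : 100.00

Expanding (0.1543 + 0.8457)^2:
P(M) = 0.1543^2 = 0.023808
P(M+2) = 2 × 0.1543^1 × 0.8457^1 = 0.260983
P(M+4) = 0.8457^2 = 0.715208
The M+4 peak is largest (0.715208); scaling to 100 gives 3.33 : 36.49 : 100.00.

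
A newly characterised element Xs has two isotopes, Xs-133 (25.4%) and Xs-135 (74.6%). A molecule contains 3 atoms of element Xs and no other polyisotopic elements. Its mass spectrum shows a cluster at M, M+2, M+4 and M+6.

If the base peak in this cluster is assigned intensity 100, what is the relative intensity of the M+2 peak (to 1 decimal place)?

Term probabilities: M 0.0164, M+2 0.1444, M+4 0.4241, M+6 0.4152. Base peak = M+4.
P(M+4) = C(3,2) × 0.254^1 × 0.746^2 = 3 × 0.2540 × 0.556516 = 0.424065 (base)
P(M+2) = C(3,1) × 0.254^2 × 0.746^1 = 3 × 0.064516 × 0.7460 = 0.144387
Relative intensity = 0.144387 / 0.424065 × 100 = 34.0

34.0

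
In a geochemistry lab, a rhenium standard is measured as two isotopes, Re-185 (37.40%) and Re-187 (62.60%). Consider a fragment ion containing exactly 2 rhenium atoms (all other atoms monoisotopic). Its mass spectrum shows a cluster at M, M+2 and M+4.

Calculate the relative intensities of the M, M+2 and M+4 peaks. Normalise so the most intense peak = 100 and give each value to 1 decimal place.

29.9 : 100.0 : 83.7

Each Re atom is independently Re-185 (p = 0.3740) or Re-187 (q = 0.6260); the cluster is the binomial expansion (p + q)^2.
P(M) = 0.3740^2 = 0.139876
P(M+2) = 2 × 0.3740^1 × 0.6260^1 = 0.468248
P(M+4) = 0.6260^2 = 0.391876
The M+2 peak is largest (0.468248); scaling to 100 gives 29.9 : 100.0 : 83.7.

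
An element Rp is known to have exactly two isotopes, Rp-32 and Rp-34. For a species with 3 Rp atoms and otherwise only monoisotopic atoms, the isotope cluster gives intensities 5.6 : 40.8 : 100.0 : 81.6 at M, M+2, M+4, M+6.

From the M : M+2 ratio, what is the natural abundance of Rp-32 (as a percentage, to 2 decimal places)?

If p is the fraction of Rp that is Rp-32, then I(M+2)/I(M) = [C(3,1)·p^2·(1−p)] / p^3 = 3·(1−p)/p = 40.8/5.6 = 7.2857
(1−p)/p = 7.2857/3 = 2.4286  ⇒  p = 1/(1 + 2.4286) = 0.2917
Rp-32: 29.17%, Rp-34: 70.83%.

29.17%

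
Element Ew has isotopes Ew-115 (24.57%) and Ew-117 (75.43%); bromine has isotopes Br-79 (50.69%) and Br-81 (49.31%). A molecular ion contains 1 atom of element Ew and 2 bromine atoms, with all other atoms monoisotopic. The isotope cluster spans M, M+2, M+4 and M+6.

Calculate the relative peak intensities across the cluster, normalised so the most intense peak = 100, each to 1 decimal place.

14.5 : 72.5 : 100.0 : 42.0

Element Ew pattern (n=1): 0.2457 : 0.7543
Bromine pattern (n=2): 0.25694761 : 0.49990478 : 0.24314761
Convolve the two distributions (both contribute in 2-u steps):
  M: 0.2457×0.25694761 = 0.063132
  M+2: 0.2457×0.49990478 + 0.7543×0.25694761 = 0.316642
  M+4: 0.2457×0.24314761 + 0.7543×0.49990478 = 0.436820
  M+6: 0.7543×0.24314761 = 0.183406
Scale to base peak (0.436820) = 100: 14.5 : 72.5 : 100.0 : 42.0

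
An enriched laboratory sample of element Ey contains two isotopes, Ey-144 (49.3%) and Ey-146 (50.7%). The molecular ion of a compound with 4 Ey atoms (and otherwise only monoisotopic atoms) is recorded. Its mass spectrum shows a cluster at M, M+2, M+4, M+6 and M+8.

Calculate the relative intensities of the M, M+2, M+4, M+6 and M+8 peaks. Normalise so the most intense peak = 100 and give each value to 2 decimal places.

The 4 Ey atoms are independent, so intensities follow the terms of (0.493 + 0.507)^4.
P(M) = 0.493^4 = 0.059073
P(M+2) = 4 × 0.493^3 × 0.507^1 = 0.243001
P(M+4) = 6 × 0.493^2 × 0.507^2 = 0.374853
P(M+6) = 4 × 0.493^1 × 0.507^3 = 0.256999
P(M+8) = 0.507^4 = 0.066074
The M+4 peak is largest (0.374853); scaling to 100 gives 15.76 : 64.83 : 100.00 : 68.56 : 17.63.

15.76 : 64.83 : 100.00 : 68.56 : 17.63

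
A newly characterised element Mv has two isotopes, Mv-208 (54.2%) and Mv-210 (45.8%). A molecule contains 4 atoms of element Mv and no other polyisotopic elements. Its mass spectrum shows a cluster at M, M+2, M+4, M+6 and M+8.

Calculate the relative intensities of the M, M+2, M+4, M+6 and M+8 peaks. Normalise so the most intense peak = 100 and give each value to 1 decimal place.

The 4 Mv atoms are independent, so intensities follow the terms of (0.542 + 0.458)^4.
P(M) = 0.542^4 = 0.086297
P(M+2) = 4 × 0.542^3 × 0.458^1 = 0.291691
P(M+4) = 6 × 0.542^2 × 0.458^2 = 0.369727
P(M+6) = 4 × 0.542^1 × 0.458^3 = 0.208284
P(M+8) = 0.458^4 = 0.044001
The M+4 peak is largest (0.369727); scaling to 100 gives 23.3 : 78.9 : 100.0 : 56.3 : 11.9.

23.3 : 78.9 : 100.0 : 56.3 : 11.9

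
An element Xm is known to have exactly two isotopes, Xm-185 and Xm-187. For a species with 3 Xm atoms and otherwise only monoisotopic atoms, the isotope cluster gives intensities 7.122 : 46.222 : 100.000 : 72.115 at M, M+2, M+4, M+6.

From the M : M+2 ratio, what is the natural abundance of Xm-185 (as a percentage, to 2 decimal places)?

Write p for the Xm-185 fraction. I(M+2)/I(M) = [C(3,1)·p^2·(1−p)] / p^3 = 3·(1−p)/p = 46.222/7.122 = 6.4900
(1−p)/p = 6.4900/3 = 2.1633  ⇒  p = 1/(1 + 2.1633) = 0.3161
Xm-185: 31.61%, Xm-187: 68.39%.

31.61%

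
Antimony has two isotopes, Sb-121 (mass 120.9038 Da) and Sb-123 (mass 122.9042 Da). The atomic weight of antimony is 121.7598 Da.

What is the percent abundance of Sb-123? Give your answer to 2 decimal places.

Writing the weighted mean with unknown fraction x of Sb-121:
120.9038·x + 122.9042·(1 − x) = 121.7598
(120.9038 − 122.9042)·x = 121.7598 − 122.9042
x = -1.1444 / -2.0004 = 0.57209 → 57.21% Sb-121, 42.79% Sb-123.

42.79%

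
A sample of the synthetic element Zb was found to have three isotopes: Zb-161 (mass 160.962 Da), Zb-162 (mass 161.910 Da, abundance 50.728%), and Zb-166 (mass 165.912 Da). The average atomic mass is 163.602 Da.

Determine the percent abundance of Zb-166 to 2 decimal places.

The remaining 49.272% is split between Zb-161 (fraction x) and Zb-166 (fraction 0.49272 − x).
Substituting: 160.962x + 165.912(0.49272 − x) = 81.4682952
(160.962 − 165.912)x = -0.27986544  ⇒  x = 0.05654, y = 0.43618
Zb-161: 5.65%, Zb-166: 43.62%.

43.62%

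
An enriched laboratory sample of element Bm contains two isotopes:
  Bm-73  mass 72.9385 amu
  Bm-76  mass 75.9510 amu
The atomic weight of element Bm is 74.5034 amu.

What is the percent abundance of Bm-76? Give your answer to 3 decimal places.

51.947%

Let x be the fractional abundance of Bm-73; then Bm-76 has abundance 1 − x.
72.9385·x + 75.9510·(1 − x) = 74.5034
(72.9385 − 75.9510)·x = 74.5034 − 75.9510
x = -1.4476 / -3.0125 = 0.48053 → 48.053% Bm-73, 51.947% Bm-76.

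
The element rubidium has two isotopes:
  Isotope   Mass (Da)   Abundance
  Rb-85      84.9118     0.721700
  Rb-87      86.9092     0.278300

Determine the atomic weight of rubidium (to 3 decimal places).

Average mass = Σ (abundance × isotope mass) = 0.721700 × 84.9118 + 0.278300 × 86.9092
= 61.28085 + 24.18683 = 85.46768 Da

85.468 Da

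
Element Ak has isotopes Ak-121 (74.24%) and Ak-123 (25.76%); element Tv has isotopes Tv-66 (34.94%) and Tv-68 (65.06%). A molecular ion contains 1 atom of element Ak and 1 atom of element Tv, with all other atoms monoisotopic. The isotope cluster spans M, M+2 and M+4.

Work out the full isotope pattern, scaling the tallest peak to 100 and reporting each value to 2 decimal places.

Element Ak pattern (n=1): 0.7424 : 0.2576
Element Tv pattern (n=1): 0.3494 : 0.6506
Convolve the two distributions (both contribute in 2-u steps):
  M: 0.7424×0.3494 = 0.259395
  M+2: 0.7424×0.6506 + 0.2576×0.3494 = 0.573011
  M+4: 0.2576×0.6506 = 0.167595
Scale to base peak (0.573011) = 100: 45.27 : 100.00 : 29.25

45.27 : 100.00 : 29.25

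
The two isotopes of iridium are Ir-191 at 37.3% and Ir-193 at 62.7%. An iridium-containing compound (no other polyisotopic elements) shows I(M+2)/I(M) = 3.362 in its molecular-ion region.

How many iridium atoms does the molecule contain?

2

For n independent Ir atoms, I(M+2)/I(M) = n · (abundance Ir-193) / (abundance Ir-191) = n · 0.627/0.373.
n = 3.362 × 0.373/0.627 = 2.00 ≈ 2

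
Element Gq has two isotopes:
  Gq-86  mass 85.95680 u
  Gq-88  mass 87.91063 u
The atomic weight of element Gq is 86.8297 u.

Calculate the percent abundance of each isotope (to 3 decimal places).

Gq-86: 55.324%, Gq-88: 44.676%

Writing the weighted mean with unknown fraction x of Gq-86:
85.95680·x + 87.91063·(1 − x) = 86.8297
(85.95680 − 87.91063)·x = 86.8297 − 87.91063
x = -1.08093 / -1.95383 = 0.55324 → 55.324% Gq-86, 44.676% Gq-88.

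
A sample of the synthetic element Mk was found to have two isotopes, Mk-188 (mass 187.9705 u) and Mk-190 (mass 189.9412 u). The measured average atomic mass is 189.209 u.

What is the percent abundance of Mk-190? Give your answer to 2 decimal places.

Writing the weighted mean with unknown fraction x of Mk-188:
187.9705·x + 189.9412·(1 − x) = 189.209
(187.9705 − 189.9412)·x = 189.209 − 189.9412
x = -0.7322 / -1.9707 = 0.37154 → 37.15% Mk-188, 62.85% Mk-190.

62.85%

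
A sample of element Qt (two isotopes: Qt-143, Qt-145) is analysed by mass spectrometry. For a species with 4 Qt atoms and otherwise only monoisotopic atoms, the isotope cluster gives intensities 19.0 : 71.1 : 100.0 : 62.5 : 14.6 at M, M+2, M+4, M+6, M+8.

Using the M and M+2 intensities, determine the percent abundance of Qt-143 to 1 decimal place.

51.7%

If p is the fraction of Qt that is Qt-143, then I(M+2)/I(M) = [C(4,1)·p^3·(1−p)] / p^4 = 4·(1−p)/p = 71.1/19.0 = 3.7421
(1−p)/p = 3.7421/4 = 0.9355  ⇒  p = 1/(1 + 0.9355) = 0.5167
Qt-143: 51.7%, Qt-145: 48.3%.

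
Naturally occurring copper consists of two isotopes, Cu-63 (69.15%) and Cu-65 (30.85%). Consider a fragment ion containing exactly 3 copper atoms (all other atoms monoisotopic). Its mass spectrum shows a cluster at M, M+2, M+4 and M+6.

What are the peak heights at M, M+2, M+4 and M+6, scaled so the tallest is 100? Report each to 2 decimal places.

The 3 Cu atoms are independent, so intensities follow the terms of (0.6915 + 0.3085)^3.
P(M) = 0.6915^3 = 0.330656
P(M+2) = 3 × 0.6915^2 × 0.3085^1 = 0.442548
P(M+4) = 3 × 0.6915^1 × 0.3085^2 = 0.197435
P(M+6) = 0.3085^3 = 0.029361
The M+2 peak is largest (0.442548); scaling to 100 gives 74.72 : 100.00 : 44.61 : 6.63.

74.72 : 100.00 : 44.61 : 6.63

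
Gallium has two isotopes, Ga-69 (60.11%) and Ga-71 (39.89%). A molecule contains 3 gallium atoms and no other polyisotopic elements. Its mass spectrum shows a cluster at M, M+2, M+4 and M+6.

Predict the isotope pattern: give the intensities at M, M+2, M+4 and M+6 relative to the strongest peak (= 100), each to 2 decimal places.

50.23 : 100.00 : 66.36 : 14.68

Expanding (0.6011 + 0.3989)^3:
P(M) = 0.6011^3 = 0.217190
P(M+2) = 3 × 0.6011^2 × 0.3989^1 = 0.432393
P(M+4) = 3 × 0.6011^1 × 0.3989^2 = 0.286943
P(M+6) = 0.3989^3 = 0.063473
The M+2 peak is largest (0.432393); scaling to 100 gives 50.23 : 100.00 : 66.36 : 14.68.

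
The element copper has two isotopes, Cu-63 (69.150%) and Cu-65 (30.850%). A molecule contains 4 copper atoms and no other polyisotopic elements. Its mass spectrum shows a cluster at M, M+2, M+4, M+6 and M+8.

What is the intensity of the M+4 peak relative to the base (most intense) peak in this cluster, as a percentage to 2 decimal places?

Term probabilities: M 0.2286, M+2 0.4080, M+4 0.2731, M+6 0.0812, M+8 0.0091. Base peak = M+2.
P(M+2) = C(4,1) × 0.69150^3 × 0.30850^1 = 4 × 0.33065611 × 0.3085 = 0.408030 (base)
P(M+4) = C(4,2) × 0.69150^2 × 0.30850^2 = 6 × 0.47817225 × 0.09517225 = 0.273052
Relative intensity = 0.273052 / 0.408030 × 100 = 66.92

66.92%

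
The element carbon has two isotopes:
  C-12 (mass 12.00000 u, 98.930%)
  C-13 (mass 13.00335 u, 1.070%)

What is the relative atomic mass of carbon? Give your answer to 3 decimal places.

Average mass = Σ (abundance × isotope mass) = 0.98930 × 12.00000 + 0.01070 × 13.00335
= 11.871600 + 0.139136 = 12.010736 u

12.011 u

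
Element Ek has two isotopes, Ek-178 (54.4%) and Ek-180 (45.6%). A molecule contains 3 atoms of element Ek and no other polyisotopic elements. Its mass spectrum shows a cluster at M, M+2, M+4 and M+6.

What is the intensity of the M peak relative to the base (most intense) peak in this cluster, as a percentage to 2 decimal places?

39.77%

Binomial terms of (0.544 + 0.456)^3: M 0.1610, M+2 0.4048, M+4 0.3394, M+6 0.0948 → M+2 is the base peak.
P(M+2) = C(3,1) × 0.544^2 × 0.456^1 = 3 × 0.295936 × 0.4560 = 0.404840 (base)
P(M) = C(3,0) × 0.544^3 × 0.456^0 = 1 × 0.16098918 × 1.0000 = 0.160989
Relative intensity = 0.160989 / 0.404840 × 100 = 39.77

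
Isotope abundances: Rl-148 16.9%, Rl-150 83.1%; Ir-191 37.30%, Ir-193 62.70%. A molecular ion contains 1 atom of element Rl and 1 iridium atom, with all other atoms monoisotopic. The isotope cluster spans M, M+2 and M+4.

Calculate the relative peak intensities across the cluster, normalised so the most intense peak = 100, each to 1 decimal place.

Element Rl pattern (n=1): 0.1690 : 0.8310
Iridium pattern (n=1): 0.3730 : 0.6270
Convolve the two distributions (both contribute in 2-u steps):
  M: 0.1690×0.3730 = 0.063037
  M+2: 0.1690×0.6270 + 0.8310×0.3730 = 0.415926
  M+4: 0.8310×0.6270 = 0.521037
Scale to base peak (0.521037) = 100: 12.1 : 79.8 : 100.0

12.1 : 79.8 : 100.0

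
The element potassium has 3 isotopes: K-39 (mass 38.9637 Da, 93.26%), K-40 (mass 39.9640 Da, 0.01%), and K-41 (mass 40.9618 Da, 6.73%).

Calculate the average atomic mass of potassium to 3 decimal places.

39.098 Da

The abundance-weighted mean is 0.9326 × 38.9637 + 0.0001 × 39.9640 + 0.0673 × 40.9618
= 36.33755 + 0.00400 + 2.75673 = 39.09828 Da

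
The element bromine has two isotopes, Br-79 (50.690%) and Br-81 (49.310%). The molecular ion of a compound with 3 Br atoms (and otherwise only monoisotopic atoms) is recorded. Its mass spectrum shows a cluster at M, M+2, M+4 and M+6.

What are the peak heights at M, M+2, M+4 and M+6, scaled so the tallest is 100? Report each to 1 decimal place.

Each Br atom is independently Br-79 (p = 0.50690) or Br-81 (q = 0.49310); the cluster is the binomial expansion (p + q)^3.
P(M) = 0.50690^3 = 0.130247
P(M+2) = 3 × 0.50690^2 × 0.49310^1 = 0.380103
P(M+4) = 3 × 0.50690^1 × 0.49310^2 = 0.369755
P(M+6) = 0.49310^3 = 0.119896
The M+2 peak is largest (0.380103); scaling to 100 gives 34.3 : 100.0 : 97.3 : 31.5.

34.3 : 100.0 : 97.3 : 31.5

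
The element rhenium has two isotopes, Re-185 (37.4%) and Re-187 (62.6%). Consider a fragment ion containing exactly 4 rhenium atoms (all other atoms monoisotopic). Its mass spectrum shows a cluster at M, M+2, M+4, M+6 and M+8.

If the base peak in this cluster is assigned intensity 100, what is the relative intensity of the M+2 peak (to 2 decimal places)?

Term probabilities: M 0.0196, M+2 0.1310, M+4 0.3289, M+6 0.3670, M+8 0.1536. Base peak = M+6.
P(M+6) = C(4,3) × 0.374^1 × 0.626^3 = 4 × 0.3740 × 0.24531438 = 0.366990 (base)
P(M+2) = C(4,1) × 0.374^3 × 0.626^1 = 4 × 0.05231362 × 0.6260 = 0.130993
Relative intensity = 0.130993 / 0.366990 × 100 = 35.69

35.69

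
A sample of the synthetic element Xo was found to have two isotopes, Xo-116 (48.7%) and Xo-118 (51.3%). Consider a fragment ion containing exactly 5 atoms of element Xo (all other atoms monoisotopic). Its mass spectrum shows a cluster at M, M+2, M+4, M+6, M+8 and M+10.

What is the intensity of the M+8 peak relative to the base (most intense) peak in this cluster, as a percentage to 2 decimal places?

Binomial terms of (0.487 + 0.513)^5: M 0.0274, M+2 0.1443, M+4 0.3040, M+6 0.3202, M+8 0.1686, M+10 0.0355 → M+6 is the base peak.
P(M+6) = C(5,3) × 0.487^2 × 0.513^3 = 10 × 0.237169 × 0.1350057 = 0.320192 (base)
P(M+8) = C(5,4) × 0.487^1 × 0.513^4 = 5 × 0.4870 × 0.06925792 = 0.168643
Relative intensity = 0.168643 / 0.320192 × 100 = 52.67

52.67%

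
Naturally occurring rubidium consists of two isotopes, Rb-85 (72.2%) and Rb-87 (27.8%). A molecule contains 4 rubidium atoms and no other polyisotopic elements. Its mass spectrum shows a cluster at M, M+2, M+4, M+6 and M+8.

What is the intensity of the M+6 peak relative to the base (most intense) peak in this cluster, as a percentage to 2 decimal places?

Binomial terms of (0.722 + 0.278)^4: M 0.2717, M+2 0.4185, M+4 0.2417, M+6 0.0620, M+8 0.0060 → M+2 is the base peak.
P(M+2) = C(4,1) × 0.722^3 × 0.278^1 = 4 × 0.37636705 × 0.2780 = 0.418520 (base)
P(M+6) = C(4,3) × 0.722^1 × 0.278^3 = 4 × 0.7220 × 0.02148495 = 0.062049
Relative intensity = 0.062049 / 0.418520 × 100 = 14.83

14.83%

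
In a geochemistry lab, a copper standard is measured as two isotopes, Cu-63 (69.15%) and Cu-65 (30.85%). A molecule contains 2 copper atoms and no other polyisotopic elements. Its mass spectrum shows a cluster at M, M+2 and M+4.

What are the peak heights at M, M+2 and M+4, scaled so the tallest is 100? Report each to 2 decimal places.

Each Cu atom is independently Cu-63 (p = 0.6915) or Cu-65 (q = 0.3085); the cluster is the binomial expansion (p + q)^2.
P(M) = 0.6915^2 = 0.478172
P(M+2) = 2 × 0.6915^1 × 0.3085^1 = 0.426656
P(M+4) = 0.3085^2 = 0.095172
The M peak is largest (0.478172); scaling to 100 gives 100.00 : 89.23 : 19.90.

100.00 : 89.23 : 19.90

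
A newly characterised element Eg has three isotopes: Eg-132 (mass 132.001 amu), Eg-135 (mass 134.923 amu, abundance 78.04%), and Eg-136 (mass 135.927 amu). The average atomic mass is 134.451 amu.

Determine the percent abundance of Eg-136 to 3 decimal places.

Let x and y be the fractions of Eg-132 and Eg-136. Then x + y = 1 − 0.7804 = 0.2196 and 132.001x + 135.927y = 134.451 − 0.7804×134.923 = 29.1570908.
Substituting: 132.001x + 135.927(0.2196 − x) = 29.1570908
(132.001 − 135.927)x = -0.6924784  ⇒  x = 0.17638, y = 0.04322
Eg-132: 17.638%, Eg-136: 4.322%.

4.322%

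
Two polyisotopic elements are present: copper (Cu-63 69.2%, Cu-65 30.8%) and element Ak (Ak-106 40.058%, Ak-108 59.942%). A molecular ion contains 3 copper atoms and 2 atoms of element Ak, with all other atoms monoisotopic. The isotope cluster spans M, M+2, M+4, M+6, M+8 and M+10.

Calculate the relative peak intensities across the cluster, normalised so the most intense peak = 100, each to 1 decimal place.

14.6 : 63.4 : 100.0 : 71.1 : 23.3 : 2.9

Copper pattern (n=3): 0.33137389 : 0.44247034 : 0.19693766 : 0.02921811
Element Ak pattern (n=2): 0.16046434 : 0.48023133 : 0.35930434
Convolve the two distributions (both contribute in 2-u steps):
  M: 0.33137389×0.16046434 = 0.053174
  M+2: 0.33137389×0.48023133 + 0.44247034×0.16046434 = 0.230137
  M+4: 0.33137389×0.35930434 + 0.44247034×0.48023133 + 0.19693766×0.16046434 = 0.363154
  M+6: 0.44247034×0.35930434 + 0.19693766×0.48023133 + 0.02921811×0.16046434 = 0.258246
  M+8: 0.19693766×0.35930434 + 0.02921811×0.48023133 = 0.084792
  M+10: 0.02921811×0.35930434 = 0.010498
Scale to base peak (0.363154) = 100: 14.6 : 63.4 : 100.0 : 71.1 : 23.3 : 2.9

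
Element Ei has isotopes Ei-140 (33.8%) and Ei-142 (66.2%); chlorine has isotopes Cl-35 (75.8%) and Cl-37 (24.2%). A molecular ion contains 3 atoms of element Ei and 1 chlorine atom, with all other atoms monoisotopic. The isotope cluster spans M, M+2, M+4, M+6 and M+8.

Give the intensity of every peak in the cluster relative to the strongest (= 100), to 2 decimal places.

Element Ei pattern (n=3): 0.03861447 : 0.22688858 : 0.44437942 : 0.29011753
Chlorine pattern (n=1): 0.7580 : 0.2420
Convolve the two distributions (both contribute in 2-u steps):
  M: 0.03861447×0.7580 = 0.029270
  M+2: 0.03861447×0.2420 + 0.22688858×0.7580 = 0.181326
  M+4: 0.22688858×0.2420 + 0.44437942×0.7580 = 0.391747
  M+6: 0.44437942×0.2420 + 0.29011753×0.7580 = 0.327449
  M+8: 0.29011753×0.2420 = 0.070208
Scale to base peak (0.391747) = 100: 7.47 : 46.29 : 100.00 : 83.59 : 17.92

7.47 : 46.29 : 100.00 : 83.59 : 17.92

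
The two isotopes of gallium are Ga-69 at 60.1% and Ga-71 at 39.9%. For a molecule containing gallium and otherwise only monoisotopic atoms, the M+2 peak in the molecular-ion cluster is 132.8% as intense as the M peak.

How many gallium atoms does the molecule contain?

2

For n independent Ga atoms, I(M+2)/I(M) = n · (abundance Ga-71) / (abundance Ga-69) = n · 0.399/0.601.
n = 1.328 × 0.601/0.399 = 2.00 ≈ 2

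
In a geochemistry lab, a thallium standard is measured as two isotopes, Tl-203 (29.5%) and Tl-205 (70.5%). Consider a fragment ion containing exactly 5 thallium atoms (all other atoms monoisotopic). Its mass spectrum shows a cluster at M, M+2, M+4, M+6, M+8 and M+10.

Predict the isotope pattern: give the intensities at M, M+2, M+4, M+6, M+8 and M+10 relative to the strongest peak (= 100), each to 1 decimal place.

0.6 : 7.3 : 35.0 : 83.7 : 100.0 : 47.8

Expanding (0.295 + 0.705)^5:
P(M) = 0.295^5 = 0.002234
P(M+2) = 5 × 0.295^4 × 0.705^1 = 0.026696
P(M+4) = 10 × 0.295^3 × 0.705^2 = 0.127598
P(M+6) = 10 × 0.295^2 × 0.705^3 = 0.304938
P(M+8) = 5 × 0.295^1 × 0.705^4 = 0.364375
P(M+10) = 0.705^5 = 0.174159
The M+8 peak is largest (0.364375); scaling to 100 gives 0.6 : 7.3 : 35.0 : 83.7 : 100.0 : 47.8.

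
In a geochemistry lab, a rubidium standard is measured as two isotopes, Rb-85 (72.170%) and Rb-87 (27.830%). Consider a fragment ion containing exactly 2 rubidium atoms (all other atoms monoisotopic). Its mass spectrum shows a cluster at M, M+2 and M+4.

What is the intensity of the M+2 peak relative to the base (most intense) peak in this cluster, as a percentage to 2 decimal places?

77.12%

(0.72170 + 0.27830)^2 gives M 0.5209, M+2 0.4017, M+4 0.0775; the largest is M.
P(M) = C(2,0) × 0.72170^2 × 0.27830^0 = 1 × 0.52085089 × 1.0000 = 0.520851 (base)
P(M+2) = C(2,1) × 0.72170^1 × 0.27830^1 = 2 × 0.7217 × 0.2783 = 0.401698
Relative intensity = 0.401698 / 0.520851 × 100 = 77.12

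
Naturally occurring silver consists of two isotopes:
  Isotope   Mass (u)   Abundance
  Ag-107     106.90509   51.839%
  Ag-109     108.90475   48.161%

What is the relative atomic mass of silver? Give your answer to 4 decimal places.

107.8681 u

Ar = Σ fᵢ·mᵢ = 0.51839 × 106.90509 + 0.48161 × 108.90475
= 55.418530 + 52.449617 = 107.868147 u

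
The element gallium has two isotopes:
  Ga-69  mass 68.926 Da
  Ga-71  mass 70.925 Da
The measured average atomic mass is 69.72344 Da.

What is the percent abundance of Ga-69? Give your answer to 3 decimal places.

Let x be the fractional abundance of Ga-69; then Ga-71 has abundance 1 − x.
68.926·x + 70.925·(1 − x) = 69.72344
(68.926 − 70.925)·x = 69.72344 − 70.925
x = -1.20156 / -1.999 = 0.60108 → 60.108% Ga-69, 39.892% Ga-71.

60.108%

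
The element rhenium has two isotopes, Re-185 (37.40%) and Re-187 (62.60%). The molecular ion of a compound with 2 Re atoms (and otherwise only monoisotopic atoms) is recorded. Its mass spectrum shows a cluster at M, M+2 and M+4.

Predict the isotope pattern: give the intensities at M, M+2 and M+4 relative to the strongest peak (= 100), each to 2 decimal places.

29.87 : 100.00 : 83.69

The 2 Re atoms are independent, so intensities follow the terms of (0.3740 + 0.6260)^2.
P(M) = 0.3740^2 = 0.139876
P(M+2) = 2 × 0.3740^1 × 0.6260^1 = 0.468248
P(M+4) = 0.6260^2 = 0.391876
The M+2 peak is largest (0.468248); scaling to 100 gives 29.87 : 100.00 : 83.69.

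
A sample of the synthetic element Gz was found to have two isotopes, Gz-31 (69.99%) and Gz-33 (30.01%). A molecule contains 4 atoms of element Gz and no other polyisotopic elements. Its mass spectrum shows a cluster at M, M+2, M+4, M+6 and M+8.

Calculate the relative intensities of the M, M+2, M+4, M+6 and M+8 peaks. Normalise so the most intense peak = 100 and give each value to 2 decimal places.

58.31 : 100.00 : 64.32 : 18.38 : 1.97

The 4 Gz atoms are independent, so intensities follow the terms of (0.6999 + 0.3001)^4.
P(M) = 0.6999^4 = 0.239963
P(M+2) = 4 × 0.6999^3 × 0.3001^1 = 0.411561
P(M+4) = 6 × 0.6999^2 × 0.3001^2 = 0.264701
P(M+6) = 4 × 0.6999^1 × 0.3001^3 = 0.075665
P(M+8) = 0.3001^4 = 0.008111
The M+2 peak is largest (0.411561); scaling to 100 gives 58.31 : 100.00 : 64.32 : 18.38 : 1.97.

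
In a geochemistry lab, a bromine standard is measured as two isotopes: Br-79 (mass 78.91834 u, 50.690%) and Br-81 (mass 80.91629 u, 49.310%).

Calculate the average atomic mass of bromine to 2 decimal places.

79.90 u

Weight each isotope mass by its fractional abundance: 0.50690 × 78.91834 + 0.49310 × 80.91629
= 40.003707 + 39.899823 = 79.903530 u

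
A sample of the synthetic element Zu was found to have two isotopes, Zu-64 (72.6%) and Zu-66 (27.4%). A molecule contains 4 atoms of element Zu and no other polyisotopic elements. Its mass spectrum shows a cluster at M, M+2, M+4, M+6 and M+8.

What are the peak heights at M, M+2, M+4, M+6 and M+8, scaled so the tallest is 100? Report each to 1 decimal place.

66.2 : 100.0 : 56.6 : 14.2 : 1.3

Expanding (0.726 + 0.274)^4:
P(M) = 0.726^4 = 0.277809
P(M+2) = 4 × 0.726^3 × 0.274^1 = 0.419392
P(M+4) = 6 × 0.726^2 × 0.274^2 = 0.237425
P(M+6) = 4 × 0.726^1 × 0.274^3 = 0.059738
P(M+8) = 0.274^4 = 0.005636
The M+2 peak is largest (0.419392); scaling to 100 gives 66.2 : 100.0 : 56.6 : 14.2 : 1.3.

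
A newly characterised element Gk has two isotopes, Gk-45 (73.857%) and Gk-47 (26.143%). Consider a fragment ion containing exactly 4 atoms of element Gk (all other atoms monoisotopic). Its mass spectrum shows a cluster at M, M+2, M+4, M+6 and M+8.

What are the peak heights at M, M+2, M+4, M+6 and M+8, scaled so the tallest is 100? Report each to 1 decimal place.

70.6 : 100.0 : 53.1 : 12.5 : 1.1

The 4 Gk atoms are independent, so intensities follow the terms of (0.73857 + 0.26143)^4.
P(M) = 0.73857^4 = 0.297555
P(M+2) = 4 × 0.73857^3 × 0.26143^1 = 0.421299
P(M+4) = 6 × 0.73857^2 × 0.26143^2 = 0.223689
P(M+6) = 4 × 0.73857^1 × 0.26143^3 = 0.052786
P(M+8) = 0.26143^4 = 0.004671
The M+2 peak is largest (0.421299); scaling to 100 gives 70.6 : 100.0 : 53.1 : 12.5 : 1.1.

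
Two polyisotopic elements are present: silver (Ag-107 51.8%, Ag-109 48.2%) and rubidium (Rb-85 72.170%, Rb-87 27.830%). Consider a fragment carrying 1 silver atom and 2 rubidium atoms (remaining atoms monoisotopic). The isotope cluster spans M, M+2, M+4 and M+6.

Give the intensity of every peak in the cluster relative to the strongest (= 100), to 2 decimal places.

58.76 : 100.00 : 50.91 : 8.13

Silver pattern (n=1): 0.5180 : 0.4820
Rubidium pattern (n=2): 0.52085089 : 0.40169822 : 0.07745089
Convolve the two distributions (both contribute in 2-u steps):
  M: 0.5180×0.52085089 = 0.269801
  M+2: 0.5180×0.40169822 + 0.4820×0.52085089 = 0.459130
  M+4: 0.5180×0.07745089 + 0.4820×0.40169822 = 0.233738
  M+6: 0.4820×0.07745089 = 0.037331
Scale to base peak (0.459130) = 100: 58.76 : 100.00 : 50.91 : 8.13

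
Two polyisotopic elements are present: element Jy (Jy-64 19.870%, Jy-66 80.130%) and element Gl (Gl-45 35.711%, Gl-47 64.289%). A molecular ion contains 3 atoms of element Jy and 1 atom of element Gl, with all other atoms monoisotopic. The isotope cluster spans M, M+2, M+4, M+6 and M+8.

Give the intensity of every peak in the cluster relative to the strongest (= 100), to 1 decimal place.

Element Jy pattern (n=3): 0.00784501 : 0.09491003 : 0.3827449 : 0.51450006
Element Gl pattern (n=1): 0.35711 : 0.64289
Convolve the two distributions (both contribute in 2-u steps):
  M: 0.00784501×0.35711 = 0.002802
  M+2: 0.00784501×0.64289 + 0.09491003×0.35711 = 0.038937
  M+4: 0.09491003×0.64289 + 0.3827449×0.35711 = 0.197699
  M+6: 0.3827449×0.64289 + 0.51450006×0.35711 = 0.429796
  M+8: 0.51450006×0.64289 = 0.330767
Scale to base peak (0.429796) = 100: 0.7 : 9.1 : 46.0 : 100.0 : 77.0

0.7 : 9.1 : 46.0 : 100.0 : 77.0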